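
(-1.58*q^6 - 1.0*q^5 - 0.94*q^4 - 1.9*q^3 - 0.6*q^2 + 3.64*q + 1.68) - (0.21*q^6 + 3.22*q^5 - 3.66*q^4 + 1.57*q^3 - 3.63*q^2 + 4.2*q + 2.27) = -1.79*q^6 - 4.22*q^5 + 2.72*q^4 - 3.47*q^3 + 3.03*q^2 - 0.56*q - 0.59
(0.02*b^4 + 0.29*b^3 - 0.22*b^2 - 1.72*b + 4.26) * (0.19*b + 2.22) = 0.0038*b^5 + 0.0995*b^4 + 0.602*b^3 - 0.8152*b^2 - 3.009*b + 9.4572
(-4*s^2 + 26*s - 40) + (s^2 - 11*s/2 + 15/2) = -3*s^2 + 41*s/2 - 65/2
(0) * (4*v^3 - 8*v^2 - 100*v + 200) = 0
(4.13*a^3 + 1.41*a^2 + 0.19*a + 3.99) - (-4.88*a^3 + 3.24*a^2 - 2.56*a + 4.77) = 9.01*a^3 - 1.83*a^2 + 2.75*a - 0.779999999999999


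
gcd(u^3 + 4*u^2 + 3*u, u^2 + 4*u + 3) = u^2 + 4*u + 3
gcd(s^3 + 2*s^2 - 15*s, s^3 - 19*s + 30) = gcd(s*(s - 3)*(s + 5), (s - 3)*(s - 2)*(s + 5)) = s^2 + 2*s - 15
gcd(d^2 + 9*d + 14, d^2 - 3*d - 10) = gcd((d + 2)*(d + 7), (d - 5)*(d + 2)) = d + 2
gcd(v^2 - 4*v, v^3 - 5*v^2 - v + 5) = 1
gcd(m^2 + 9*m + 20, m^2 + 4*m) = m + 4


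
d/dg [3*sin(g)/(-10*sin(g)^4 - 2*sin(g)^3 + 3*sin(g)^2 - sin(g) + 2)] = 3*(30*sin(g)^4 + 4*sin(g)^3 - 3*sin(g)^2 + 2)*cos(g)/(10*sin(g)^4 + 2*sin(g)^3 - 3*sin(g)^2 + sin(g) - 2)^2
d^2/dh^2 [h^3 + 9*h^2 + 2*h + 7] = 6*h + 18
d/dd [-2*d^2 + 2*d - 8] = 2 - 4*d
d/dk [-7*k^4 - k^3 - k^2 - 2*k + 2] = -28*k^3 - 3*k^2 - 2*k - 2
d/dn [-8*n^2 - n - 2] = -16*n - 1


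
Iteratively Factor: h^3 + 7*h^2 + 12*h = (h + 4)*(h^2 + 3*h) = (h + 3)*(h + 4)*(h)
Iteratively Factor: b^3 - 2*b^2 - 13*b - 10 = (b + 2)*(b^2 - 4*b - 5) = (b + 1)*(b + 2)*(b - 5)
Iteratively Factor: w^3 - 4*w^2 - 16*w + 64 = (w - 4)*(w^2 - 16) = (w - 4)*(w + 4)*(w - 4)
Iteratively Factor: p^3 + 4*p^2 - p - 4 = (p - 1)*(p^2 + 5*p + 4) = (p - 1)*(p + 4)*(p + 1)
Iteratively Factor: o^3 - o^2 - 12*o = (o + 3)*(o^2 - 4*o) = o*(o + 3)*(o - 4)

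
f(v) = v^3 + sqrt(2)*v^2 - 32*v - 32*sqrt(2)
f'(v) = 3*v^2 + 2*sqrt(2)*v - 32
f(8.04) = 308.60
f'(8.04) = 184.67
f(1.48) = -86.28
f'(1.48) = -21.24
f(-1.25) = -5.00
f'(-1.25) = -30.85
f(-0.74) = -21.21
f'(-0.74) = -32.45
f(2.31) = -99.30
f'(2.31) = -9.46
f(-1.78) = 10.55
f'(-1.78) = -27.53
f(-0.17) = -39.78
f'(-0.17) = -32.39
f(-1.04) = -11.57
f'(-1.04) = -31.70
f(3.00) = -101.53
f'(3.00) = 3.49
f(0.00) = -45.25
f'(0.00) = -32.00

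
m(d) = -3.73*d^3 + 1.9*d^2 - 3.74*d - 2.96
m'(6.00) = -383.78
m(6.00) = -762.68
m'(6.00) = -383.78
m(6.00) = -762.68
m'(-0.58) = -9.71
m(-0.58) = 0.58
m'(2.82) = -82.01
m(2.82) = -82.05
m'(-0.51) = -8.59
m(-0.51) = -0.06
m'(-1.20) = -24.41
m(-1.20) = 10.71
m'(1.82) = -33.89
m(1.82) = -25.96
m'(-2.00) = -56.10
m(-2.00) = 41.96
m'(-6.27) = -467.48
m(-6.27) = 1014.60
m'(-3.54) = -157.42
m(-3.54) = 199.56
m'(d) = -11.19*d^2 + 3.8*d - 3.74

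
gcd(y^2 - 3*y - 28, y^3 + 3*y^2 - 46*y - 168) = y^2 - 3*y - 28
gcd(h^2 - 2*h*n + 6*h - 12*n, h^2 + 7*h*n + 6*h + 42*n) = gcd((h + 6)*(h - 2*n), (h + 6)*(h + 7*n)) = h + 6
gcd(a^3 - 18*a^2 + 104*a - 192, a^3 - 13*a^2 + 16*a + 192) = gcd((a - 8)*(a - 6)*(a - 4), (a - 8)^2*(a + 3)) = a - 8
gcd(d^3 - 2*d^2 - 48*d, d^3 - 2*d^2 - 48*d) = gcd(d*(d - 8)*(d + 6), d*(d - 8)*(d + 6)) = d^3 - 2*d^2 - 48*d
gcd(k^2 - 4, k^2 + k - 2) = k + 2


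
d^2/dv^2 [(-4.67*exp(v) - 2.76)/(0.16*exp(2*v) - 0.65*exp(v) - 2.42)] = (-0.119552*exp(4*v) - 0.768304*exp(3*v) - 9.988224*exp(2*v) + 1.905122*exp(v) - 23.007908)*exp(v)/(0.004096*exp(6*v) - 0.04992*exp(5*v) + 0.016944*exp(4*v) + 1.235455*exp(3*v) - 0.256278*exp(2*v) - 11.41998*exp(v) - 14.172488)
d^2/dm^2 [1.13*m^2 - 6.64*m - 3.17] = 2.26000000000000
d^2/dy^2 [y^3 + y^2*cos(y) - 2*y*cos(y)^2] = -y^2*cos(y) - 4*y*sin(y) + 4*y*cos(2*y) + 6*y + 4*sin(2*y) + 2*cos(y)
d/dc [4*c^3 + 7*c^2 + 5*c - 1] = 12*c^2 + 14*c + 5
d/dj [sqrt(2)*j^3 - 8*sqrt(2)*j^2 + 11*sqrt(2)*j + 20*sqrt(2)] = sqrt(2)*(3*j^2 - 16*j + 11)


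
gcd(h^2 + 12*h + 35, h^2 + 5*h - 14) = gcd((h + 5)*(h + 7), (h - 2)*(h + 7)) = h + 7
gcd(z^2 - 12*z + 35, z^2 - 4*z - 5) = z - 5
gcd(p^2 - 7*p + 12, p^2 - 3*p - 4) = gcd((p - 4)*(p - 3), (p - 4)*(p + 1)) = p - 4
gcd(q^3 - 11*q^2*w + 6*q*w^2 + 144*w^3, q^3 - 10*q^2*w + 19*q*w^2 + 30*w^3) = q - 6*w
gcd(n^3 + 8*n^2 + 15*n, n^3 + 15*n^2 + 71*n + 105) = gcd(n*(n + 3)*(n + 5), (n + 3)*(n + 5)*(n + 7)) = n^2 + 8*n + 15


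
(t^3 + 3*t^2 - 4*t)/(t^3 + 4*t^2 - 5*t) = (t + 4)/(t + 5)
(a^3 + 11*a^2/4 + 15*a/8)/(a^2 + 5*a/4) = a + 3/2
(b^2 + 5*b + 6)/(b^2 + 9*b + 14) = (b + 3)/(b + 7)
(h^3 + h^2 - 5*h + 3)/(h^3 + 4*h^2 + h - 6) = (h - 1)/(h + 2)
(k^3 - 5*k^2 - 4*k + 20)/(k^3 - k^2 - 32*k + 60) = (k + 2)/(k + 6)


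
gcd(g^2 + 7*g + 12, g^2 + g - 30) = 1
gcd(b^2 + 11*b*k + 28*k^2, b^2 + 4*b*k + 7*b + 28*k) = b + 4*k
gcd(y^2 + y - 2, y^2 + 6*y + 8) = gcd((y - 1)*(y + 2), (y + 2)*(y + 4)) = y + 2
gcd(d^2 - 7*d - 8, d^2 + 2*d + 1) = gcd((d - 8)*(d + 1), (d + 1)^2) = d + 1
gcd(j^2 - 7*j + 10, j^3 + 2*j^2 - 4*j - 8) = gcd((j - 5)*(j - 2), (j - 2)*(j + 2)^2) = j - 2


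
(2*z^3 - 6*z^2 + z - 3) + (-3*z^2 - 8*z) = 2*z^3 - 9*z^2 - 7*z - 3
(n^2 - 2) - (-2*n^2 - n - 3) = 3*n^2 + n + 1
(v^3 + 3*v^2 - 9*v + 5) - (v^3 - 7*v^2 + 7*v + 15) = 10*v^2 - 16*v - 10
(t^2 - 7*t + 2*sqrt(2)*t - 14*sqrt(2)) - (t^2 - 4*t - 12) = -3*t + 2*sqrt(2)*t - 14*sqrt(2) + 12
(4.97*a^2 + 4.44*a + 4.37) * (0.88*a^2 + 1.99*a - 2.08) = 4.3736*a^4 + 13.7975*a^3 + 2.3436*a^2 - 0.5389*a - 9.0896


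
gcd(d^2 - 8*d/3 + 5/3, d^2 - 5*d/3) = d - 5/3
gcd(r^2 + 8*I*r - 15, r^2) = 1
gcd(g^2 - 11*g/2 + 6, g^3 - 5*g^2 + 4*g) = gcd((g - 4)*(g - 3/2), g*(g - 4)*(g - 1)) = g - 4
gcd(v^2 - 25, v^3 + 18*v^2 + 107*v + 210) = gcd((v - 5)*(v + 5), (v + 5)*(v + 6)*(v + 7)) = v + 5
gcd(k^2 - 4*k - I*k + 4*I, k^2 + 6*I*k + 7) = k - I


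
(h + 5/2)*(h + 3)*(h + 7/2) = h^3 + 9*h^2 + 107*h/4 + 105/4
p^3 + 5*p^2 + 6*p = p*(p + 2)*(p + 3)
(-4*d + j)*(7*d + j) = -28*d^2 + 3*d*j + j^2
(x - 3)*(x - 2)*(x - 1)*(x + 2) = x^4 - 4*x^3 - x^2 + 16*x - 12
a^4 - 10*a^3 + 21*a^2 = a^2*(a - 7)*(a - 3)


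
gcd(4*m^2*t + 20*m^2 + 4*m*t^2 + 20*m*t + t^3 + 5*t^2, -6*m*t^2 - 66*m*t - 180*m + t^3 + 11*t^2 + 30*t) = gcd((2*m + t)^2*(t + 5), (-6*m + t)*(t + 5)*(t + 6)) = t + 5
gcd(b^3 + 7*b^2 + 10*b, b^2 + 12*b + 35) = b + 5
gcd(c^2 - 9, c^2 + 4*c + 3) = c + 3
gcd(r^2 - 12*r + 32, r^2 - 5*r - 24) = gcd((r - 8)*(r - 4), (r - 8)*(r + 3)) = r - 8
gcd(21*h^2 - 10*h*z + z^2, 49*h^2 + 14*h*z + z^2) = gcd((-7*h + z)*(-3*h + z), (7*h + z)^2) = 1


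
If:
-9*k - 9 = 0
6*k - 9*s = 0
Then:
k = -1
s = -2/3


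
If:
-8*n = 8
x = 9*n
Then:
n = -1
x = -9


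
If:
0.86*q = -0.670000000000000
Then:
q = -0.78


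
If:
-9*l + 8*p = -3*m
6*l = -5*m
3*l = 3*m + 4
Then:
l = 20/33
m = -8/11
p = 21/22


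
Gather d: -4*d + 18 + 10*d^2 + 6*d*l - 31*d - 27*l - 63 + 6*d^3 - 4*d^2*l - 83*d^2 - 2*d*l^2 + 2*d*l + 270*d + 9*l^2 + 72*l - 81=6*d^3 + d^2*(-4*l - 73) + d*(-2*l^2 + 8*l + 235) + 9*l^2 + 45*l - 126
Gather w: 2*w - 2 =2*w - 2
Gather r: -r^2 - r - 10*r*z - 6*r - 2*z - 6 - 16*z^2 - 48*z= -r^2 + r*(-10*z - 7) - 16*z^2 - 50*z - 6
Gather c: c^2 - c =c^2 - c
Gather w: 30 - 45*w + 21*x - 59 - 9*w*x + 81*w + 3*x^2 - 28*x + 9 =w*(36 - 9*x) + 3*x^2 - 7*x - 20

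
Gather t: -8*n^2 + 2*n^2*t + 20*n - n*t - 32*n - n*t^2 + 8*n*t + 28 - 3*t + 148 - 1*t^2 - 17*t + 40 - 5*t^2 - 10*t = -8*n^2 - 12*n + t^2*(-n - 6) + t*(2*n^2 + 7*n - 30) + 216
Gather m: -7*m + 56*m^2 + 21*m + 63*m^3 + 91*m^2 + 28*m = 63*m^3 + 147*m^2 + 42*m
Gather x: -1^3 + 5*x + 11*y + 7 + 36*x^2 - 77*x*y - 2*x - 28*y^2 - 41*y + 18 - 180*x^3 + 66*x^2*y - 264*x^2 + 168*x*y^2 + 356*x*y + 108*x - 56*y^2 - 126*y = -180*x^3 + x^2*(66*y - 228) + x*(168*y^2 + 279*y + 111) - 84*y^2 - 156*y + 24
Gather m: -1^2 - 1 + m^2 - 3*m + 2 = m^2 - 3*m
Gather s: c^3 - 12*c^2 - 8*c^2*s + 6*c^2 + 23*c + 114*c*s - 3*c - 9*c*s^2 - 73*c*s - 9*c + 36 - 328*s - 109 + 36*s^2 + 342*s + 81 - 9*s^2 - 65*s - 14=c^3 - 6*c^2 + 11*c + s^2*(27 - 9*c) + s*(-8*c^2 + 41*c - 51) - 6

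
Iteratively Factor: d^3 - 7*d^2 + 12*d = (d - 3)*(d^2 - 4*d) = d*(d - 3)*(d - 4)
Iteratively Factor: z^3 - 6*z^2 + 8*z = (z - 2)*(z^2 - 4*z) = (z - 4)*(z - 2)*(z)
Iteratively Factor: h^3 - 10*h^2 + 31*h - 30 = (h - 3)*(h^2 - 7*h + 10) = (h - 5)*(h - 3)*(h - 2)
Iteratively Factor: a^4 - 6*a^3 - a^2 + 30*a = (a - 5)*(a^3 - a^2 - 6*a) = (a - 5)*(a + 2)*(a^2 - 3*a) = a*(a - 5)*(a + 2)*(a - 3)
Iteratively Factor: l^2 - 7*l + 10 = (l - 2)*(l - 5)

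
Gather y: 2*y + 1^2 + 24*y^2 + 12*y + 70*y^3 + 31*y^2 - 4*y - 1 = 70*y^3 + 55*y^2 + 10*y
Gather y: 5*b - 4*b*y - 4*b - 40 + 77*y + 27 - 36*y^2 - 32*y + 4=b - 36*y^2 + y*(45 - 4*b) - 9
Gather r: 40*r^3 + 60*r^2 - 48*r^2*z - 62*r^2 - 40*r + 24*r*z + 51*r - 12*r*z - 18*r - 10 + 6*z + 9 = 40*r^3 + r^2*(-48*z - 2) + r*(12*z - 7) + 6*z - 1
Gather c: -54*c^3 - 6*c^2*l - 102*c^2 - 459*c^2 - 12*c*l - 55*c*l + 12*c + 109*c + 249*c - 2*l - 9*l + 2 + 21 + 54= -54*c^3 + c^2*(-6*l - 561) + c*(370 - 67*l) - 11*l + 77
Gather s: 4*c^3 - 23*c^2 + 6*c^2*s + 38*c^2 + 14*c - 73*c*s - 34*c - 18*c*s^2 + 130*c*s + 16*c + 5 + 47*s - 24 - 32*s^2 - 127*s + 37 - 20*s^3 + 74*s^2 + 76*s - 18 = 4*c^3 + 15*c^2 - 4*c - 20*s^3 + s^2*(42 - 18*c) + s*(6*c^2 + 57*c - 4)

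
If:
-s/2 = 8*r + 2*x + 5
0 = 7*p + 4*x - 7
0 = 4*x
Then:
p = 1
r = -s/16 - 5/8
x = 0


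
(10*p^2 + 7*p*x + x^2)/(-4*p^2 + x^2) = (5*p + x)/(-2*p + x)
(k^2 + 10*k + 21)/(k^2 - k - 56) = (k + 3)/(k - 8)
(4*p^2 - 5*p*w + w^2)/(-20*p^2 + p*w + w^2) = (-p + w)/(5*p + w)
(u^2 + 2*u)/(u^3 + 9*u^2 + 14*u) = 1/(u + 7)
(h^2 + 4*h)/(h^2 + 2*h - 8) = h/(h - 2)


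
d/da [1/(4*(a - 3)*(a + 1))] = (1 - a)/(2*(a^4 - 4*a^3 - 2*a^2 + 12*a + 9))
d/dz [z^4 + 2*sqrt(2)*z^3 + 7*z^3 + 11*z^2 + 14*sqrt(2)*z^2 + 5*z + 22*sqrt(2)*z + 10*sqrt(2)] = 4*z^3 + 6*sqrt(2)*z^2 + 21*z^2 + 22*z + 28*sqrt(2)*z + 5 + 22*sqrt(2)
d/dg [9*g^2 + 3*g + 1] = 18*g + 3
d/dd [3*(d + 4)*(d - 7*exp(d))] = -21*d*exp(d) + 6*d - 105*exp(d) + 12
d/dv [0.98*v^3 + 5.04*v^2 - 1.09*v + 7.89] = 2.94*v^2 + 10.08*v - 1.09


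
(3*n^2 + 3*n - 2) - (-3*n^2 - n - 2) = 6*n^2 + 4*n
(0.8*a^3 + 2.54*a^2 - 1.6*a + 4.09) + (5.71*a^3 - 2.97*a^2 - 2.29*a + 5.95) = 6.51*a^3 - 0.43*a^2 - 3.89*a + 10.04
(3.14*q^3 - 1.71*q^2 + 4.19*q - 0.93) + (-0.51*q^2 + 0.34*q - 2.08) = 3.14*q^3 - 2.22*q^2 + 4.53*q - 3.01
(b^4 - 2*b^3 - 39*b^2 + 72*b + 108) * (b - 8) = b^5 - 10*b^4 - 23*b^3 + 384*b^2 - 468*b - 864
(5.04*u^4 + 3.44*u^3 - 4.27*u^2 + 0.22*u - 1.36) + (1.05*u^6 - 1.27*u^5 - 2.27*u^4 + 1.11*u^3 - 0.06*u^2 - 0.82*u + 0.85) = 1.05*u^6 - 1.27*u^5 + 2.77*u^4 + 4.55*u^3 - 4.33*u^2 - 0.6*u - 0.51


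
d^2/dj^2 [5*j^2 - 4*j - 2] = 10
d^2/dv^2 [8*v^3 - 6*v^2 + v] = 48*v - 12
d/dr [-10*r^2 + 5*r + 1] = 5 - 20*r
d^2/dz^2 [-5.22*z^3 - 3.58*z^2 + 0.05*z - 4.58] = -31.32*z - 7.16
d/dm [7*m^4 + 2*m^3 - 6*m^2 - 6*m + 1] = 28*m^3 + 6*m^2 - 12*m - 6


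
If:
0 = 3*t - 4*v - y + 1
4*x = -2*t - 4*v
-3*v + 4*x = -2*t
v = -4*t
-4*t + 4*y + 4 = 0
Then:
No Solution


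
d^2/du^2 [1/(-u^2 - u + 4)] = 2*(u^2 + u - (2*u + 1)^2 - 4)/(u^2 + u - 4)^3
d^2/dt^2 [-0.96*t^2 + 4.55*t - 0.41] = -1.92000000000000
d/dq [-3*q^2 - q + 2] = -6*q - 1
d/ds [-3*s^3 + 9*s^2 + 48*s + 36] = -9*s^2 + 18*s + 48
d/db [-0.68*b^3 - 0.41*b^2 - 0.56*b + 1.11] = -2.04*b^2 - 0.82*b - 0.56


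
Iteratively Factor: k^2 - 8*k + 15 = (k - 3)*(k - 5)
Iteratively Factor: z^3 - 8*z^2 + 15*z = (z)*(z^2 - 8*z + 15) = z*(z - 5)*(z - 3)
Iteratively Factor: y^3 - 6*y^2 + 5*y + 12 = (y - 3)*(y^2 - 3*y - 4) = (y - 4)*(y - 3)*(y + 1)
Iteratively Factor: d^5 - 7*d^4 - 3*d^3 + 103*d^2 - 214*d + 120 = (d + 4)*(d^4 - 11*d^3 + 41*d^2 - 61*d + 30) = (d - 3)*(d + 4)*(d^3 - 8*d^2 + 17*d - 10) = (d - 3)*(d - 1)*(d + 4)*(d^2 - 7*d + 10) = (d - 3)*(d - 2)*(d - 1)*(d + 4)*(d - 5)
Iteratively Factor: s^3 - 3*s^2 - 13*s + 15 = (s + 3)*(s^2 - 6*s + 5) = (s - 5)*(s + 3)*(s - 1)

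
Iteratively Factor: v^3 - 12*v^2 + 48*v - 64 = (v - 4)*(v^2 - 8*v + 16) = (v - 4)^2*(v - 4)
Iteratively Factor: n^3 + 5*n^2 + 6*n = (n + 3)*(n^2 + 2*n) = n*(n + 3)*(n + 2)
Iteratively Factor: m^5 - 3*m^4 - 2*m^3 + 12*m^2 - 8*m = (m - 1)*(m^4 - 2*m^3 - 4*m^2 + 8*m) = m*(m - 1)*(m^3 - 2*m^2 - 4*m + 8) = m*(m - 1)*(m + 2)*(m^2 - 4*m + 4) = m*(m - 2)*(m - 1)*(m + 2)*(m - 2)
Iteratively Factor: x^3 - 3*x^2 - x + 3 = (x - 3)*(x^2 - 1) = (x - 3)*(x - 1)*(x + 1)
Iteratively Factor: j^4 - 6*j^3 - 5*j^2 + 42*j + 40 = (j + 1)*(j^3 - 7*j^2 + 2*j + 40) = (j - 4)*(j + 1)*(j^2 - 3*j - 10) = (j - 5)*(j - 4)*(j + 1)*(j + 2)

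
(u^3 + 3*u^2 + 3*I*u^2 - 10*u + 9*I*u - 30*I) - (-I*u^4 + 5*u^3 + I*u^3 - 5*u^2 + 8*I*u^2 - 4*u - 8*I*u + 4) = I*u^4 - 4*u^3 - I*u^3 + 8*u^2 - 5*I*u^2 - 6*u + 17*I*u - 4 - 30*I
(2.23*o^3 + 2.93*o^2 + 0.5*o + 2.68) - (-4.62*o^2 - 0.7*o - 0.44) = 2.23*o^3 + 7.55*o^2 + 1.2*o + 3.12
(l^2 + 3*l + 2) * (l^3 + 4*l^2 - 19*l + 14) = l^5 + 7*l^4 - 5*l^3 - 35*l^2 + 4*l + 28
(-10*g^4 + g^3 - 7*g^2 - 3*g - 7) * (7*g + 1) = -70*g^5 - 3*g^4 - 48*g^3 - 28*g^2 - 52*g - 7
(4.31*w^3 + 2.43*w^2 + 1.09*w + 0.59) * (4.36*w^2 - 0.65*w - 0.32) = 18.7916*w^5 + 7.7933*w^4 + 1.7937*w^3 + 1.0863*w^2 - 0.7323*w - 0.1888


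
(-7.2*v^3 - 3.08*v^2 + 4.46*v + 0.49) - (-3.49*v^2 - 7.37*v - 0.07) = -7.2*v^3 + 0.41*v^2 + 11.83*v + 0.56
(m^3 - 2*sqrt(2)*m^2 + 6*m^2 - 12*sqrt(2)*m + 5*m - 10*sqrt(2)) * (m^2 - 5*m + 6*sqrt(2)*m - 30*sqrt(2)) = m^5 + m^4 + 4*sqrt(2)*m^4 - 49*m^3 + 4*sqrt(2)*m^3 - 100*sqrt(2)*m^2 - 49*m^2 - 100*sqrt(2)*m + 600*m + 600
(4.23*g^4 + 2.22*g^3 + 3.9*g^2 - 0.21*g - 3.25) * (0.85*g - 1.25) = 3.5955*g^5 - 3.4005*g^4 + 0.54*g^3 - 5.0535*g^2 - 2.5*g + 4.0625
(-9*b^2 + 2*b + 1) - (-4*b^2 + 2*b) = 1 - 5*b^2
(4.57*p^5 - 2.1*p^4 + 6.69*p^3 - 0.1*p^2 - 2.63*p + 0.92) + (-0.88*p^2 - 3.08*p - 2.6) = 4.57*p^5 - 2.1*p^4 + 6.69*p^3 - 0.98*p^2 - 5.71*p - 1.68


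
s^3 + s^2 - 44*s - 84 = (s - 7)*(s + 2)*(s + 6)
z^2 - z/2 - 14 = (z - 4)*(z + 7/2)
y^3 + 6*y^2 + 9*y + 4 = (y + 1)^2*(y + 4)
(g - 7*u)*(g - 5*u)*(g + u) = g^3 - 11*g^2*u + 23*g*u^2 + 35*u^3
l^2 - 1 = (l - 1)*(l + 1)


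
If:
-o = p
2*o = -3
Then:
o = -3/2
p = 3/2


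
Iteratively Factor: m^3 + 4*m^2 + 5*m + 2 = (m + 1)*(m^2 + 3*m + 2) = (m + 1)*(m + 2)*(m + 1)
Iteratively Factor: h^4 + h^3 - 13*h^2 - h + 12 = (h - 3)*(h^3 + 4*h^2 - h - 4) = (h - 3)*(h + 1)*(h^2 + 3*h - 4) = (h - 3)*(h - 1)*(h + 1)*(h + 4)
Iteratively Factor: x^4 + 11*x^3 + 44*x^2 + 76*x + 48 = (x + 2)*(x^3 + 9*x^2 + 26*x + 24) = (x + 2)*(x + 4)*(x^2 + 5*x + 6) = (x + 2)*(x + 3)*(x + 4)*(x + 2)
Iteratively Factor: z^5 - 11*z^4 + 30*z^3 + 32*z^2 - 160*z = (z - 5)*(z^4 - 6*z^3 + 32*z) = (z - 5)*(z - 4)*(z^3 - 2*z^2 - 8*z) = (z - 5)*(z - 4)^2*(z^2 + 2*z) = (z - 5)*(z - 4)^2*(z + 2)*(z)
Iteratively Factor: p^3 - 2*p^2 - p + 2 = (p - 1)*(p^2 - p - 2) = (p - 1)*(p + 1)*(p - 2)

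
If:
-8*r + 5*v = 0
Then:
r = 5*v/8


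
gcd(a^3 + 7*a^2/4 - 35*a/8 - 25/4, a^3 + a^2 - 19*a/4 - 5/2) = a^2 + a/2 - 5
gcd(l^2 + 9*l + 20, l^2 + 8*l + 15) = l + 5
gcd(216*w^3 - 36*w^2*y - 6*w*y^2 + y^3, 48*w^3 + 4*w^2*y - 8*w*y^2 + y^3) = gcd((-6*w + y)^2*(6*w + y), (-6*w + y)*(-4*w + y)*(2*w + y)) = -6*w + y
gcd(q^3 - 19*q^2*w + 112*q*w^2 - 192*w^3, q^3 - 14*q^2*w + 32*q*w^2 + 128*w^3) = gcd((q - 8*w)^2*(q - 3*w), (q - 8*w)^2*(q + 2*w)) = q^2 - 16*q*w + 64*w^2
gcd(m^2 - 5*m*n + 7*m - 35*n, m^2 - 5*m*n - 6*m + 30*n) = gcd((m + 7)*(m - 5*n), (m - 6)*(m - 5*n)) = m - 5*n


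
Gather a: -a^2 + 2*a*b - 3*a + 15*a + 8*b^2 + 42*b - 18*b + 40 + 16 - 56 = -a^2 + a*(2*b + 12) + 8*b^2 + 24*b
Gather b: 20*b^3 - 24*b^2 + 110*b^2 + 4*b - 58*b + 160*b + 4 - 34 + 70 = 20*b^3 + 86*b^2 + 106*b + 40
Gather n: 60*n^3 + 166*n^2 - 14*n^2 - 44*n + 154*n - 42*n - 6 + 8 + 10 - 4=60*n^3 + 152*n^2 + 68*n + 8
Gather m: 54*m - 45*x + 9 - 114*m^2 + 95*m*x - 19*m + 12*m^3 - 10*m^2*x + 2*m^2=12*m^3 + m^2*(-10*x - 112) + m*(95*x + 35) - 45*x + 9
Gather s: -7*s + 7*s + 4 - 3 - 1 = 0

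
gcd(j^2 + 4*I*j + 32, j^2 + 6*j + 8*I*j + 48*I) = j + 8*I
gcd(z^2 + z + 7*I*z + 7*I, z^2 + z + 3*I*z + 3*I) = z + 1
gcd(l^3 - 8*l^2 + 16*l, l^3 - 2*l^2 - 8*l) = l^2 - 4*l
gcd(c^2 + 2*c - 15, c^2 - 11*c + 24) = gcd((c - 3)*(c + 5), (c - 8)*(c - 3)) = c - 3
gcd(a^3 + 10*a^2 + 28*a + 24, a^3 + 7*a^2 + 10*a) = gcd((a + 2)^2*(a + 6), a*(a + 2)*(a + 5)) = a + 2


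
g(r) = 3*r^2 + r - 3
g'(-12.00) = -71.00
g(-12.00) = 417.00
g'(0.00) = 1.00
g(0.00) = -3.00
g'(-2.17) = -12.02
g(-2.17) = 8.96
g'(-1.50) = -8.00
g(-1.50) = 2.25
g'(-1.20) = -6.20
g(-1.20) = 0.12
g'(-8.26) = -48.56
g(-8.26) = 193.42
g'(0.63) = 4.78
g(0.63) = -1.18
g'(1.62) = 10.72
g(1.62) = 6.49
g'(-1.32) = -6.92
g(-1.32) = 0.91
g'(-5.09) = -29.54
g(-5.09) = 69.63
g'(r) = 6*r + 1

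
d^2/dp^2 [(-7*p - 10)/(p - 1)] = -34/(p - 1)^3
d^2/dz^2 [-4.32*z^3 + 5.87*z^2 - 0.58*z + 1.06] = 11.74 - 25.92*z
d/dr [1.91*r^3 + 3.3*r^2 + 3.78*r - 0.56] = 5.73*r^2 + 6.6*r + 3.78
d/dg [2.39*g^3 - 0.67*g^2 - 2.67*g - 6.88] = 7.17*g^2 - 1.34*g - 2.67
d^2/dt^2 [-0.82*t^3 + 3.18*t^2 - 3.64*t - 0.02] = 6.36 - 4.92*t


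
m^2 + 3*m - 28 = (m - 4)*(m + 7)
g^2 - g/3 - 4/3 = (g - 4/3)*(g + 1)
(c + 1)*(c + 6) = c^2 + 7*c + 6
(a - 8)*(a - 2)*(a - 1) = a^3 - 11*a^2 + 26*a - 16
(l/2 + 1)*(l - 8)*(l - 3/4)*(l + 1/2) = l^4/2 - 25*l^3/8 - 119*l^2/16 + 25*l/8 + 3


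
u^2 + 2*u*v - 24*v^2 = (u - 4*v)*(u + 6*v)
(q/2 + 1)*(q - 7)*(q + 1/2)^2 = q^4/2 - 2*q^3 - 75*q^2/8 - 61*q/8 - 7/4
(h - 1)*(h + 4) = h^2 + 3*h - 4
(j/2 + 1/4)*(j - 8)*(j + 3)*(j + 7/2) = j^4/2 - j^3/2 - 169*j^2/8 - 419*j/8 - 21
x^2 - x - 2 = (x - 2)*(x + 1)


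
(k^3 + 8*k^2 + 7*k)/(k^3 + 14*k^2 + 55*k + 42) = k/(k + 6)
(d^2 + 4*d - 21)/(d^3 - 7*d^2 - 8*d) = (-d^2 - 4*d + 21)/(d*(-d^2 + 7*d + 8))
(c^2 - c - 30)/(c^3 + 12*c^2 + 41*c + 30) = (c - 6)/(c^2 + 7*c + 6)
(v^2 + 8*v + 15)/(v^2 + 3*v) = (v + 5)/v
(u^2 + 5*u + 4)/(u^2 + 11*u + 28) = (u + 1)/(u + 7)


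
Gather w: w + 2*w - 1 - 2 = 3*w - 3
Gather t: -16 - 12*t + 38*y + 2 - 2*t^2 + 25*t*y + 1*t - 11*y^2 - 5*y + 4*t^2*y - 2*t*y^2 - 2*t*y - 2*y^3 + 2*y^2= t^2*(4*y - 2) + t*(-2*y^2 + 23*y - 11) - 2*y^3 - 9*y^2 + 33*y - 14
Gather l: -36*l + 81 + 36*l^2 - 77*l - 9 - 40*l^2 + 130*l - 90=-4*l^2 + 17*l - 18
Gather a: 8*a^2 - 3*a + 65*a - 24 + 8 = 8*a^2 + 62*a - 16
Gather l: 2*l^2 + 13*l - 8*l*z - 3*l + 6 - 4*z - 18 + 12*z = 2*l^2 + l*(10 - 8*z) + 8*z - 12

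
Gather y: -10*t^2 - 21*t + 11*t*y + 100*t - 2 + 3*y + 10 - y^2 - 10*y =-10*t^2 + 79*t - y^2 + y*(11*t - 7) + 8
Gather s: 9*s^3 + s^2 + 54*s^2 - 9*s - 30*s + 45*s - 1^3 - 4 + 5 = 9*s^3 + 55*s^2 + 6*s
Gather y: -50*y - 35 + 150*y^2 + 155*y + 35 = 150*y^2 + 105*y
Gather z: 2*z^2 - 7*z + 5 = 2*z^2 - 7*z + 5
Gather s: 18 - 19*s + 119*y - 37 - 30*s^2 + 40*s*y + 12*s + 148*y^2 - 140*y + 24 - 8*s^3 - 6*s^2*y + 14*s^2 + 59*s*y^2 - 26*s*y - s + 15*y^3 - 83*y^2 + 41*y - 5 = -8*s^3 + s^2*(-6*y - 16) + s*(59*y^2 + 14*y - 8) + 15*y^3 + 65*y^2 + 20*y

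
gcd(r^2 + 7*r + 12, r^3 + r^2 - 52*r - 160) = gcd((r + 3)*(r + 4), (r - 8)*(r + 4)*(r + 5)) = r + 4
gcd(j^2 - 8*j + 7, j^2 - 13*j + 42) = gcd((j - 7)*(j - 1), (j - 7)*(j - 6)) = j - 7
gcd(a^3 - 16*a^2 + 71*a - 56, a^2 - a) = a - 1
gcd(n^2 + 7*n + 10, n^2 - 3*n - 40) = n + 5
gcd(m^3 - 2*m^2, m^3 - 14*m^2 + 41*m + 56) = 1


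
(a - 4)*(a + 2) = a^2 - 2*a - 8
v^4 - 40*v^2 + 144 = (v - 6)*(v - 2)*(v + 2)*(v + 6)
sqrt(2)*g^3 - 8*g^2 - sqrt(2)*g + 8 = (g - 1)*(g - 4*sqrt(2))*(sqrt(2)*g + sqrt(2))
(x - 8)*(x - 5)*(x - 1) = x^3 - 14*x^2 + 53*x - 40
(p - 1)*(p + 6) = p^2 + 5*p - 6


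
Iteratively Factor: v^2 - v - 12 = (v + 3)*(v - 4)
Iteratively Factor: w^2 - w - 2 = (w - 2)*(w + 1)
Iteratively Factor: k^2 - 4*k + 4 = (k - 2)*(k - 2)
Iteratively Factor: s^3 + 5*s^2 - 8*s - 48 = (s + 4)*(s^2 + s - 12) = (s + 4)^2*(s - 3)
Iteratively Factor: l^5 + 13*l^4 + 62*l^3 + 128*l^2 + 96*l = (l)*(l^4 + 13*l^3 + 62*l^2 + 128*l + 96) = l*(l + 4)*(l^3 + 9*l^2 + 26*l + 24) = l*(l + 3)*(l + 4)*(l^2 + 6*l + 8) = l*(l + 2)*(l + 3)*(l + 4)*(l + 4)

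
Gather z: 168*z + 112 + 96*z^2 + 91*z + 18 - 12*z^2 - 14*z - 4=84*z^2 + 245*z + 126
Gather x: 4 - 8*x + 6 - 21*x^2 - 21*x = -21*x^2 - 29*x + 10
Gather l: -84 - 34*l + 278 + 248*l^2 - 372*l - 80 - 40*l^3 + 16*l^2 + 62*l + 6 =-40*l^3 + 264*l^2 - 344*l + 120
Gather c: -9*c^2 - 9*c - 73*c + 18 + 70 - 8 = -9*c^2 - 82*c + 80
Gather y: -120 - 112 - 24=-256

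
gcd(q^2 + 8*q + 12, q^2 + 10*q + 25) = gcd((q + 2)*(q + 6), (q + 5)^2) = 1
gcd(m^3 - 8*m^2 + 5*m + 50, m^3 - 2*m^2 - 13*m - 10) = m^2 - 3*m - 10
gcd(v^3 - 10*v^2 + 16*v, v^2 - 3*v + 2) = v - 2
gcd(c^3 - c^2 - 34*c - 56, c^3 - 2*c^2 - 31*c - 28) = c^2 - 3*c - 28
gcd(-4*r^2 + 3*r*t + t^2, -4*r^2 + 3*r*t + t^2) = 4*r^2 - 3*r*t - t^2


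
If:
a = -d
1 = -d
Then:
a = 1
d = -1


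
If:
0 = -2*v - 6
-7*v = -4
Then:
No Solution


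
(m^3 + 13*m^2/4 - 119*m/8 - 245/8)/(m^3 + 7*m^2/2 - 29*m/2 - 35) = (m + 7/4)/(m + 2)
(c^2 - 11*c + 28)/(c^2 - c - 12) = (c - 7)/(c + 3)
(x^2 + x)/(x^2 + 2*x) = (x + 1)/(x + 2)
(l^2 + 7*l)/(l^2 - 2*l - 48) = l*(l + 7)/(l^2 - 2*l - 48)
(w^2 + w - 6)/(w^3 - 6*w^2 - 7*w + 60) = (w - 2)/(w^2 - 9*w + 20)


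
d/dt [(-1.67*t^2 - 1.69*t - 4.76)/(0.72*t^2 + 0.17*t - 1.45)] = (0.9329*t^2 + 11.6974*t + 3.2597)/(0.5184*t^4 + 0.2448*t^3 - 2.0591*t^2 - 0.493*t + 2.1025)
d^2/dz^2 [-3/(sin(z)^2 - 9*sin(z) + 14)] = 3*(4*sin(z)^4 - 27*sin(z)^3 + 19*sin(z)^2 + 180*sin(z) - 134)/(sin(z)^2 - 9*sin(z) + 14)^3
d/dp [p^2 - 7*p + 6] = 2*p - 7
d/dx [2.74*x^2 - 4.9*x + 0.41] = 5.48*x - 4.9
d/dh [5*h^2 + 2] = 10*h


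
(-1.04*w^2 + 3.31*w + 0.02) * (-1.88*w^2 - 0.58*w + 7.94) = 1.9552*w^4 - 5.6196*w^3 - 10.215*w^2 + 26.2698*w + 0.1588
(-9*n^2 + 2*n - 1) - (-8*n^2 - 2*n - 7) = -n^2 + 4*n + 6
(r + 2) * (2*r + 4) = 2*r^2 + 8*r + 8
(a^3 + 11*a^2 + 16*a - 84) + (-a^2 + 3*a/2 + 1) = a^3 + 10*a^2 + 35*a/2 - 83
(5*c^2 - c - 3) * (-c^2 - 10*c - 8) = -5*c^4 - 49*c^3 - 27*c^2 + 38*c + 24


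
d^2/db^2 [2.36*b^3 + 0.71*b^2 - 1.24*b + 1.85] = 14.16*b + 1.42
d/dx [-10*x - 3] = -10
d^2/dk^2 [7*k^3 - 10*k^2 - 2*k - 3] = 42*k - 20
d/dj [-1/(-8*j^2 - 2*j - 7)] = 2*(-8*j - 1)/(8*j^2 + 2*j + 7)^2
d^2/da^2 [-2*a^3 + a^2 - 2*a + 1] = 2 - 12*a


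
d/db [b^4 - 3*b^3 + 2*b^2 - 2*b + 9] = 4*b^3 - 9*b^2 + 4*b - 2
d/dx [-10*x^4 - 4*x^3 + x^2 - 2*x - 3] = -40*x^3 - 12*x^2 + 2*x - 2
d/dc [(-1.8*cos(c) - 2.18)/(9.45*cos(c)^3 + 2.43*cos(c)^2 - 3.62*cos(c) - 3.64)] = (-34.02*cos(c)^3 - 66.177*cos(c)^2 - 10.5948*cos(c) + 1.3396)*sin(c)/(89.3025*cos(c)^6 + 45.927*cos(c)^5 - 62.5131*cos(c)^4 - 86.3892*cos(c)^3 - 4.586*cos(c)^2 + 26.3536*cos(c) + 13.2496)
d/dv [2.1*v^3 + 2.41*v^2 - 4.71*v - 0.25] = 6.3*v^2 + 4.82*v - 4.71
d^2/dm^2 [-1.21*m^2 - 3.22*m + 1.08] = -2.42000000000000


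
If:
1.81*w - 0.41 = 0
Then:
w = 0.23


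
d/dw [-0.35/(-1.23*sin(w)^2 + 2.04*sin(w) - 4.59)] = (0.714 - 0.861*sin(w))*cos(w)/(1.23*sin(w)^2 - 2.04*sin(w) + 4.59)^2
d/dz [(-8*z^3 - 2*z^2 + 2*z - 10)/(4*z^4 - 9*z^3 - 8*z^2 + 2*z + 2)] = 2*(16*z^6 + 8*z^5 + 11*z^4 + 82*z^3 - 153*z^2 - 84*z + 12)/(16*z^8 - 72*z^7 + 17*z^6 + 160*z^5 + 44*z^4 - 68*z^3 - 28*z^2 + 8*z + 4)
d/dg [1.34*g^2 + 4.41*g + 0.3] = 2.68*g + 4.41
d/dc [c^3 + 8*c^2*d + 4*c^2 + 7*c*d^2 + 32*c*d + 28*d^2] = 3*c^2 + 16*c*d + 8*c + 7*d^2 + 32*d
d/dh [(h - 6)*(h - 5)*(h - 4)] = 3*h^2 - 30*h + 74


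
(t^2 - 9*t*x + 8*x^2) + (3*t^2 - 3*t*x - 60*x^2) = 4*t^2 - 12*t*x - 52*x^2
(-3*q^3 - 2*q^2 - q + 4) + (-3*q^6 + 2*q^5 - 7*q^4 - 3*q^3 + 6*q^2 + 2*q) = -3*q^6 + 2*q^5 - 7*q^4 - 6*q^3 + 4*q^2 + q + 4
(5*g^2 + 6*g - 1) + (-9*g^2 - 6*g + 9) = 8 - 4*g^2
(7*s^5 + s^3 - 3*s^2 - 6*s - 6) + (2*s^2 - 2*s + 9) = 7*s^5 + s^3 - s^2 - 8*s + 3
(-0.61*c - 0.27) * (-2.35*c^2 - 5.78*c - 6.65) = 1.4335*c^3 + 4.1603*c^2 + 5.6171*c + 1.7955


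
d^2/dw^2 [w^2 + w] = 2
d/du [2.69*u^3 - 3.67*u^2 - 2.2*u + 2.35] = 8.07*u^2 - 7.34*u - 2.2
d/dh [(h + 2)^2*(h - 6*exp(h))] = (h + 2)*(2*h + (1 - 6*exp(h))*(h + 2) - 12*exp(h))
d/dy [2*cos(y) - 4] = -2*sin(y)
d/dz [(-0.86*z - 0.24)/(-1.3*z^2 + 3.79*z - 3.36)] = (-1.118*z^2 - 0.624*z + 3.7992)/(1.69*z^4 - 9.854*z^3 + 23.1001*z^2 - 25.4688*z + 11.2896)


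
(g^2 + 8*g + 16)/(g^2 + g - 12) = (g + 4)/(g - 3)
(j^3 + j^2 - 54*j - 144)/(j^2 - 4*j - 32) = (j^2 + 9*j + 18)/(j + 4)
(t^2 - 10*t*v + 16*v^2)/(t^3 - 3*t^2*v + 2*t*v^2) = (t - 8*v)/(t*(t - v))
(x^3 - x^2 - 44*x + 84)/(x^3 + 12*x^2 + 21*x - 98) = (x - 6)/(x + 7)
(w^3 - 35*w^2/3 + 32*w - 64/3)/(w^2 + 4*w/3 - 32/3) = (w^2 - 9*w + 8)/(w + 4)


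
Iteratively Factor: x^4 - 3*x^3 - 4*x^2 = (x)*(x^3 - 3*x^2 - 4*x) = x^2*(x^2 - 3*x - 4) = x^2*(x - 4)*(x + 1)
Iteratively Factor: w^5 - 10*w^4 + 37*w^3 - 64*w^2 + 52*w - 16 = (w - 1)*(w^4 - 9*w^3 + 28*w^2 - 36*w + 16) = (w - 2)*(w - 1)*(w^3 - 7*w^2 + 14*w - 8) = (w - 4)*(w - 2)*(w - 1)*(w^2 - 3*w + 2) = (w - 4)*(w - 2)^2*(w - 1)*(w - 1)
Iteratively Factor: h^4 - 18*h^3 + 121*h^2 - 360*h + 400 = (h - 4)*(h^3 - 14*h^2 + 65*h - 100) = (h - 4)^2*(h^2 - 10*h + 25) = (h - 5)*(h - 4)^2*(h - 5)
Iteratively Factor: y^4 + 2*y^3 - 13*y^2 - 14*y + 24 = (y - 3)*(y^3 + 5*y^2 + 2*y - 8) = (y - 3)*(y + 4)*(y^2 + y - 2) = (y - 3)*(y - 1)*(y + 4)*(y + 2)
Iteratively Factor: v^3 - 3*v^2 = (v)*(v^2 - 3*v) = v*(v - 3)*(v)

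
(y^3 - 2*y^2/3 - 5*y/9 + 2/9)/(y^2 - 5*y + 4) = (y^2 + y/3 - 2/9)/(y - 4)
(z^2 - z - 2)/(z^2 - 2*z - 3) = (z - 2)/(z - 3)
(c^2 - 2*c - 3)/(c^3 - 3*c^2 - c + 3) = 1/(c - 1)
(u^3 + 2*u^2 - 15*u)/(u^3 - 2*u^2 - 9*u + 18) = u*(u + 5)/(u^2 + u - 6)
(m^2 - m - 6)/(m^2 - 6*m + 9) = (m + 2)/(m - 3)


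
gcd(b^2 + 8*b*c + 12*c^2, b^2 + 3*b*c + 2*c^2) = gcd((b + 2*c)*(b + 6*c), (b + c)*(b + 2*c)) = b + 2*c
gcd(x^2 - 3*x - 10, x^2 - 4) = x + 2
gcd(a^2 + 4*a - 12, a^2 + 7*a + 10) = 1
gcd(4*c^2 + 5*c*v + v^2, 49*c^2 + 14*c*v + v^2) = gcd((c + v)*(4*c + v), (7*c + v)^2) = 1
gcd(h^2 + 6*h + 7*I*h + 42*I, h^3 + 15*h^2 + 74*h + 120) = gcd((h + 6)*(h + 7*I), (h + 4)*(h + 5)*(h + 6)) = h + 6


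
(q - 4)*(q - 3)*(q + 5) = q^3 - 2*q^2 - 23*q + 60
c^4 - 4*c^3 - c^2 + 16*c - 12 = (c - 3)*(c - 2)*(c - 1)*(c + 2)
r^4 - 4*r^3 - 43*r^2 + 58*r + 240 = (r - 8)*(r - 3)*(r + 2)*(r + 5)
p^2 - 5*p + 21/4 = (p - 7/2)*(p - 3/2)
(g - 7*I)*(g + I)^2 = g^3 - 5*I*g^2 + 13*g + 7*I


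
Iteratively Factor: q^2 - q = (q)*(q - 1)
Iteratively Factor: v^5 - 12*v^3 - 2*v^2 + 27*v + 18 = (v + 3)*(v^4 - 3*v^3 - 3*v^2 + 7*v + 6) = (v - 2)*(v + 3)*(v^3 - v^2 - 5*v - 3) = (v - 2)*(v + 1)*(v + 3)*(v^2 - 2*v - 3) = (v - 3)*(v - 2)*(v + 1)*(v + 3)*(v + 1)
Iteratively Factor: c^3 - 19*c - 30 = (c + 2)*(c^2 - 2*c - 15) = (c + 2)*(c + 3)*(c - 5)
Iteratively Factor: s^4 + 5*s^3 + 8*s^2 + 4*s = (s + 2)*(s^3 + 3*s^2 + 2*s) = (s + 2)^2*(s^2 + s) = (s + 1)*(s + 2)^2*(s)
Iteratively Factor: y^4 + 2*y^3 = (y)*(y^3 + 2*y^2) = y^2*(y^2 + 2*y) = y^3*(y + 2)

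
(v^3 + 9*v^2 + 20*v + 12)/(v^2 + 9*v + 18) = (v^2 + 3*v + 2)/(v + 3)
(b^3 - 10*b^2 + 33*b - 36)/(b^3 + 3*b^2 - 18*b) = (b^2 - 7*b + 12)/(b*(b + 6))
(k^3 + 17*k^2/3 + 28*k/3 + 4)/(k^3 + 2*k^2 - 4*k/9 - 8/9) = 3*(k + 3)/(3*k - 2)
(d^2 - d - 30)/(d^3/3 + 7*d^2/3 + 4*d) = 3*(d^2 - d - 30)/(d*(d^2 + 7*d + 12))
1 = 1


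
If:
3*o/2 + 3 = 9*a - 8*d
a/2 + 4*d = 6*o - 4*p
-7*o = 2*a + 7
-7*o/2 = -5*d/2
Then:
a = -679/884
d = -483/442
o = -345/442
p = 127/7072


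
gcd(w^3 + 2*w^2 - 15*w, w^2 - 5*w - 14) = 1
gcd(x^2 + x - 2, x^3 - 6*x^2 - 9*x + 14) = x^2 + x - 2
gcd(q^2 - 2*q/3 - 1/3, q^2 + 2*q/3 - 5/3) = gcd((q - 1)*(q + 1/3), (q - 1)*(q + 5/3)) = q - 1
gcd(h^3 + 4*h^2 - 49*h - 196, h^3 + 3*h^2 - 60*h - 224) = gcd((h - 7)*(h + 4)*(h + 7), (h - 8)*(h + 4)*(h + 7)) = h^2 + 11*h + 28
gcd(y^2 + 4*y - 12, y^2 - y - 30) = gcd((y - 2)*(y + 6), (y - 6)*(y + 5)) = 1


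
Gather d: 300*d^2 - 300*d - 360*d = 300*d^2 - 660*d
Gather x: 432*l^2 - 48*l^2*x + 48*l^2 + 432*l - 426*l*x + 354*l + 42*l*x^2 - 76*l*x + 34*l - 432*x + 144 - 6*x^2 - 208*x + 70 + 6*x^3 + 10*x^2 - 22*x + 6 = 480*l^2 + 820*l + 6*x^3 + x^2*(42*l + 4) + x*(-48*l^2 - 502*l - 662) + 220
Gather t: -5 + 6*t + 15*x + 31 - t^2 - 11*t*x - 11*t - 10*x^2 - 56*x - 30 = -t^2 + t*(-11*x - 5) - 10*x^2 - 41*x - 4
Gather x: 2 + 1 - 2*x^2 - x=-2*x^2 - x + 3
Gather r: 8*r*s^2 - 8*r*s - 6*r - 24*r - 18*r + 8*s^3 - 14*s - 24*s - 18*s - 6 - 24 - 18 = r*(8*s^2 - 8*s - 48) + 8*s^3 - 56*s - 48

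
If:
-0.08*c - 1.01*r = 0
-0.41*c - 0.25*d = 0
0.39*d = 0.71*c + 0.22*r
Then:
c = 0.00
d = 0.00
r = 0.00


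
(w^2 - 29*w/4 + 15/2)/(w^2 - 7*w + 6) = (w - 5/4)/(w - 1)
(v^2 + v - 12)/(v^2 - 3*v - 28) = (v - 3)/(v - 7)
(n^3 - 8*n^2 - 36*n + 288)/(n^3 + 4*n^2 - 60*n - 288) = (n - 6)/(n + 6)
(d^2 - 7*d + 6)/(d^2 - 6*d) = (d - 1)/d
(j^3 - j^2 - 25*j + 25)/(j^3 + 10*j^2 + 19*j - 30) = (j - 5)/(j + 6)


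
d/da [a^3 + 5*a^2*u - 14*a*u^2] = 3*a^2 + 10*a*u - 14*u^2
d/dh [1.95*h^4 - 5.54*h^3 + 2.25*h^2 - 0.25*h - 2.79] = 7.8*h^3 - 16.62*h^2 + 4.5*h - 0.25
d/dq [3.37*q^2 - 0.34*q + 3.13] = 6.74*q - 0.34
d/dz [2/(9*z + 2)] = -18/(9*z + 2)^2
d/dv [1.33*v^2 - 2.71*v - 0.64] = 2.66*v - 2.71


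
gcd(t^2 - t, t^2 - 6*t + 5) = t - 1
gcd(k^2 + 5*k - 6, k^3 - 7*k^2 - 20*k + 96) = 1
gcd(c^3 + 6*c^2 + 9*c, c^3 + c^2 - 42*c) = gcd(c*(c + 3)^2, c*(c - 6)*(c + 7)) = c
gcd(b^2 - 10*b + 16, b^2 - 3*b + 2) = b - 2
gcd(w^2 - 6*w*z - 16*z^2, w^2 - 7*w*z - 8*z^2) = -w + 8*z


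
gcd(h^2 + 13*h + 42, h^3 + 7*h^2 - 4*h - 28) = h + 7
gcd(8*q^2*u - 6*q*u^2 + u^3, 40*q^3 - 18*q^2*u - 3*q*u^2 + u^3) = 2*q - u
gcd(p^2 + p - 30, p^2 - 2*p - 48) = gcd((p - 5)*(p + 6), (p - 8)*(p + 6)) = p + 6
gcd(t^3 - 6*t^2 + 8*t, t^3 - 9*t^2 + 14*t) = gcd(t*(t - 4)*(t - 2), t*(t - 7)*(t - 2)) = t^2 - 2*t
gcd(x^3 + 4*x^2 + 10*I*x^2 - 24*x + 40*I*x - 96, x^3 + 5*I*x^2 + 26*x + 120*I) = x^2 + 10*I*x - 24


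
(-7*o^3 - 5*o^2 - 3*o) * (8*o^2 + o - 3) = -56*o^5 - 47*o^4 - 8*o^3 + 12*o^2 + 9*o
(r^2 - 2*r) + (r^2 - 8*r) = 2*r^2 - 10*r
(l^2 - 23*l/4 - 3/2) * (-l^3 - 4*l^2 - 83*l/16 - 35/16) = -l^5 + 7*l^4/4 + 309*l^3/16 + 2153*l^2/64 + 1303*l/64 + 105/32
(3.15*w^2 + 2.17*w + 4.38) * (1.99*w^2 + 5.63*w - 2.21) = 6.2685*w^4 + 22.0528*w^3 + 13.9718*w^2 + 19.8637*w - 9.6798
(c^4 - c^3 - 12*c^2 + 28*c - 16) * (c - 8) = c^5 - 9*c^4 - 4*c^3 + 124*c^2 - 240*c + 128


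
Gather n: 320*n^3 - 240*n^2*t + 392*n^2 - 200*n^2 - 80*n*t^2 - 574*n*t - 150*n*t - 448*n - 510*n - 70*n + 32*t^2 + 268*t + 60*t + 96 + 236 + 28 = 320*n^3 + n^2*(192 - 240*t) + n*(-80*t^2 - 724*t - 1028) + 32*t^2 + 328*t + 360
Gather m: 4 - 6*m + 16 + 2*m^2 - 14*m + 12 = 2*m^2 - 20*m + 32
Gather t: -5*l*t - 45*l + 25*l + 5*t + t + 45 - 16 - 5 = -20*l + t*(6 - 5*l) + 24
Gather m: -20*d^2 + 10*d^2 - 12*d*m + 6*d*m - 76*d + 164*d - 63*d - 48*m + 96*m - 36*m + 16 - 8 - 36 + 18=-10*d^2 + 25*d + m*(12 - 6*d) - 10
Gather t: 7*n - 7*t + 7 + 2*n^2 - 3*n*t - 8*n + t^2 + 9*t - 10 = 2*n^2 - n + t^2 + t*(2 - 3*n) - 3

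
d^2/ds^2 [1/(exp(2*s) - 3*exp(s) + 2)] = ((3 - 4*exp(s))*(exp(2*s) - 3*exp(s) + 2) + 2*(2*exp(s) - 3)^2*exp(s))*exp(s)/(exp(2*s) - 3*exp(s) + 2)^3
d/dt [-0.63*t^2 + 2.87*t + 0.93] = 2.87 - 1.26*t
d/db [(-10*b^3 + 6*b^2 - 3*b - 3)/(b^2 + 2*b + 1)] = (-10*b^3 - 30*b^2 + 15*b + 3)/(b^3 + 3*b^2 + 3*b + 1)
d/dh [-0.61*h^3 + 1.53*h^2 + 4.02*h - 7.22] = -1.83*h^2 + 3.06*h + 4.02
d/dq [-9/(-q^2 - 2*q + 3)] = 18*(-q - 1)/(q^2 + 2*q - 3)^2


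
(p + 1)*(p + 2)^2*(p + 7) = p^4 + 12*p^3 + 43*p^2 + 60*p + 28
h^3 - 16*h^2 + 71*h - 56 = (h - 8)*(h - 7)*(h - 1)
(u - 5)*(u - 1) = u^2 - 6*u + 5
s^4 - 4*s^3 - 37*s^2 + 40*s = s*(s - 8)*(s - 1)*(s + 5)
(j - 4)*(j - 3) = j^2 - 7*j + 12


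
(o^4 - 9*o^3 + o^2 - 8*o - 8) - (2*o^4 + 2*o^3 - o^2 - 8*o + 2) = -o^4 - 11*o^3 + 2*o^2 - 10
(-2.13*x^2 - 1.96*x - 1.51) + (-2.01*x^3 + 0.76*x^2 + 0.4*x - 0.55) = -2.01*x^3 - 1.37*x^2 - 1.56*x - 2.06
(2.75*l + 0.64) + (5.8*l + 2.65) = 8.55*l + 3.29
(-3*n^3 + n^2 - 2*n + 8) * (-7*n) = 21*n^4 - 7*n^3 + 14*n^2 - 56*n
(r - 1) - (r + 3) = -4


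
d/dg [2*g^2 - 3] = 4*g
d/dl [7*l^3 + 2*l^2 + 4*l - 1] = 21*l^2 + 4*l + 4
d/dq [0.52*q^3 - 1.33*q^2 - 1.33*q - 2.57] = 1.56*q^2 - 2.66*q - 1.33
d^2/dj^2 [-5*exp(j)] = -5*exp(j)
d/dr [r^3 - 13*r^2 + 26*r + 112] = 3*r^2 - 26*r + 26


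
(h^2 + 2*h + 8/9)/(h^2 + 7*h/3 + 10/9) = (3*h + 4)/(3*h + 5)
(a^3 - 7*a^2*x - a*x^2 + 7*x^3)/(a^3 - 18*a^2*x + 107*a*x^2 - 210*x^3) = (a^2 - x^2)/(a^2 - 11*a*x + 30*x^2)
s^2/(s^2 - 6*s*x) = s/(s - 6*x)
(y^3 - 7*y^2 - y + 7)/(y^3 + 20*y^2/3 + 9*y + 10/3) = 3*(y^2 - 8*y + 7)/(3*y^2 + 17*y + 10)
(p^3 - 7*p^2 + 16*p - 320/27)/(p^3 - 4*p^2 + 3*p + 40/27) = (3*p - 8)/(3*p + 1)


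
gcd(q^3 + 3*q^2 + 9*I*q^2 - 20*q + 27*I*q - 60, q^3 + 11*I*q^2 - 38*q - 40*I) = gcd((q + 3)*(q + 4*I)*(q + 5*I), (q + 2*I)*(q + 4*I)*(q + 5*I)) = q^2 + 9*I*q - 20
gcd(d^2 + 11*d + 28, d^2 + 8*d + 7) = d + 7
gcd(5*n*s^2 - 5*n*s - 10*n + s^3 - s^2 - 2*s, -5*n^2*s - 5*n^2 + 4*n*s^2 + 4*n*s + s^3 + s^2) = 5*n*s + 5*n + s^2 + s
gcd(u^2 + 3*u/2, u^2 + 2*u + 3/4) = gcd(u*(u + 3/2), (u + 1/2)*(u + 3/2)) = u + 3/2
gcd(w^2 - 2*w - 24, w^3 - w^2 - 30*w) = w - 6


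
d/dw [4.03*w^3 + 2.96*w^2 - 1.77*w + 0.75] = 12.09*w^2 + 5.92*w - 1.77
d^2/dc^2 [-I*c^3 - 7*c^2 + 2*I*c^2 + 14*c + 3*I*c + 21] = -6*I*c - 14 + 4*I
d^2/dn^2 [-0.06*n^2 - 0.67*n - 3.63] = -0.120000000000000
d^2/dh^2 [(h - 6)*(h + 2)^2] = 6*h - 4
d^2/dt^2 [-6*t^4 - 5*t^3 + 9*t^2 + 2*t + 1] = -72*t^2 - 30*t + 18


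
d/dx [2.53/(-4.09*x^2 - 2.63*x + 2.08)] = (20.6954*x + 6.6539)/(4.09*x^2 + 2.63*x - 2.08)^2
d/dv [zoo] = 0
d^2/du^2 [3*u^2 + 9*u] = 6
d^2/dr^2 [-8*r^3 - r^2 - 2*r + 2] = -48*r - 2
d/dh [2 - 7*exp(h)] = -7*exp(h)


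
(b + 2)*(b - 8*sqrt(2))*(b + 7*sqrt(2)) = b^3 - sqrt(2)*b^2 + 2*b^2 - 112*b - 2*sqrt(2)*b - 224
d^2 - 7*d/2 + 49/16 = (d - 7/4)^2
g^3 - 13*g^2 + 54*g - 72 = (g - 6)*(g - 4)*(g - 3)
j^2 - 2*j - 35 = (j - 7)*(j + 5)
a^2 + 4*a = a*(a + 4)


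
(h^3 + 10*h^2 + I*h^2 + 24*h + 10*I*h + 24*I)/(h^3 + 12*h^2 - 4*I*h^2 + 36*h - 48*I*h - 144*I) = (h^2 + h*(4 + I) + 4*I)/(h^2 + h*(6 - 4*I) - 24*I)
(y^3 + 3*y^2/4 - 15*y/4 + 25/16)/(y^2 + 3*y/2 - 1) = (8*y^2 + 10*y - 25)/(8*(y + 2))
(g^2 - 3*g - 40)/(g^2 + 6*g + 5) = (g - 8)/(g + 1)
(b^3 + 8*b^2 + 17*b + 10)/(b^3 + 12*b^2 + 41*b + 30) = (b + 2)/(b + 6)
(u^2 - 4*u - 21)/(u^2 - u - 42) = (u + 3)/(u + 6)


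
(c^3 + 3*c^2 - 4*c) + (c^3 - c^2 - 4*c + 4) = 2*c^3 + 2*c^2 - 8*c + 4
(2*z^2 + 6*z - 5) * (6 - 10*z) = -20*z^3 - 48*z^2 + 86*z - 30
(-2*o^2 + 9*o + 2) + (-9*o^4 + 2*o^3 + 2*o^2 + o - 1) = -9*o^4 + 2*o^3 + 10*o + 1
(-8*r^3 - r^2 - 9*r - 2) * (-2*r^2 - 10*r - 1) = 16*r^5 + 82*r^4 + 36*r^3 + 95*r^2 + 29*r + 2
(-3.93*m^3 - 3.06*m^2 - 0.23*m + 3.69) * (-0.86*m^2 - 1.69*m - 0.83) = 3.3798*m^5 + 9.2733*m^4 + 8.6311*m^3 - 0.2449*m^2 - 6.0452*m - 3.0627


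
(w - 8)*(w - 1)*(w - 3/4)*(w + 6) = w^4 - 15*w^3/4 - 175*w^2/4 + 165*w/2 - 36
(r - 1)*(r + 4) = r^2 + 3*r - 4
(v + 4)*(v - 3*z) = v^2 - 3*v*z + 4*v - 12*z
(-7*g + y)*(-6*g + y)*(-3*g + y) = -126*g^3 + 81*g^2*y - 16*g*y^2 + y^3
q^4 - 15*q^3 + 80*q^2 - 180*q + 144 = (q - 6)*(q - 4)*(q - 3)*(q - 2)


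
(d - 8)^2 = d^2 - 16*d + 64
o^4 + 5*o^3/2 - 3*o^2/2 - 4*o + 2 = (o - 1)*(o - 1/2)*(o + 2)^2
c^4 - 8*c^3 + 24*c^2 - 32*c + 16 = (c - 2)^4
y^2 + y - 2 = (y - 1)*(y + 2)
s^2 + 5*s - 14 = (s - 2)*(s + 7)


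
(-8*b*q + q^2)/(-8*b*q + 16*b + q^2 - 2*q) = q/(q - 2)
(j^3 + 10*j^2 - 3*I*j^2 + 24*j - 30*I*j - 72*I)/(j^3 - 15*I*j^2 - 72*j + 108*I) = (j^2 + 10*j + 24)/(j^2 - 12*I*j - 36)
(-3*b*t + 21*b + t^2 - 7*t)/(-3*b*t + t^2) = (t - 7)/t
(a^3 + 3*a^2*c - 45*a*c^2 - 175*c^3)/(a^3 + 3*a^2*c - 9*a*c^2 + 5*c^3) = (a^2 - 2*a*c - 35*c^2)/(a^2 - 2*a*c + c^2)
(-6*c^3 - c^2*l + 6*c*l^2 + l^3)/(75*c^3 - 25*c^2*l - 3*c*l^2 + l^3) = (-6*c^3 - c^2*l + 6*c*l^2 + l^3)/(75*c^3 - 25*c^2*l - 3*c*l^2 + l^3)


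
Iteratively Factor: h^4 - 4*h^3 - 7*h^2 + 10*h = (h - 5)*(h^3 + h^2 - 2*h) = h*(h - 5)*(h^2 + h - 2) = h*(h - 5)*(h - 1)*(h + 2)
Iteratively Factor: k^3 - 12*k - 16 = (k + 2)*(k^2 - 2*k - 8) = (k + 2)^2*(k - 4)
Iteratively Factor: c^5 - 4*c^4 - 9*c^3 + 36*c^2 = (c)*(c^4 - 4*c^3 - 9*c^2 + 36*c) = c*(c - 4)*(c^3 - 9*c) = c^2*(c - 4)*(c^2 - 9) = c^2*(c - 4)*(c - 3)*(c + 3)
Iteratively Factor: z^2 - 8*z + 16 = (z - 4)*(z - 4)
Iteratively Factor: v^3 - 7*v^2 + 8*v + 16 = (v + 1)*(v^2 - 8*v + 16) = (v - 4)*(v + 1)*(v - 4)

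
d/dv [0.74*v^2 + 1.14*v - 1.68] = 1.48*v + 1.14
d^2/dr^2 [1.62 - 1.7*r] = 0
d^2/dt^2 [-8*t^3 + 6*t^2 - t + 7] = 12 - 48*t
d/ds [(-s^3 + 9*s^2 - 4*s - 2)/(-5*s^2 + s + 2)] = (5*s^4 - 2*s^3 - 17*s^2 + 16*s - 6)/(25*s^4 - 10*s^3 - 19*s^2 + 4*s + 4)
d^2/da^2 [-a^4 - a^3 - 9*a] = 6*a*(-2*a - 1)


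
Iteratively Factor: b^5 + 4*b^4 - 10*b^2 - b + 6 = (b + 2)*(b^4 + 2*b^3 - 4*b^2 - 2*b + 3) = (b - 1)*(b + 2)*(b^3 + 3*b^2 - b - 3) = (b - 1)^2*(b + 2)*(b^2 + 4*b + 3) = (b - 1)^2*(b + 2)*(b + 3)*(b + 1)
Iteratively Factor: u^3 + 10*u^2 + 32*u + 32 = (u + 4)*(u^2 + 6*u + 8) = (u + 4)^2*(u + 2)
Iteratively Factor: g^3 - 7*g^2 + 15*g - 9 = (g - 3)*(g^2 - 4*g + 3) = (g - 3)*(g - 1)*(g - 3)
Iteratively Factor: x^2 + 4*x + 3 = (x + 3)*(x + 1)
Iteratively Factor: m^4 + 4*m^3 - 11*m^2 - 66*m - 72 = (m + 3)*(m^3 + m^2 - 14*m - 24) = (m + 3)^2*(m^2 - 2*m - 8) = (m + 2)*(m + 3)^2*(m - 4)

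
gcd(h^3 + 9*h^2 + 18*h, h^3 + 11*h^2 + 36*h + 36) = h^2 + 9*h + 18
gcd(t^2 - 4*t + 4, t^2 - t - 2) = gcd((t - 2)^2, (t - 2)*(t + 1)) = t - 2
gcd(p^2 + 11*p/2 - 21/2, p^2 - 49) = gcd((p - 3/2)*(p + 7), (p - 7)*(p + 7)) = p + 7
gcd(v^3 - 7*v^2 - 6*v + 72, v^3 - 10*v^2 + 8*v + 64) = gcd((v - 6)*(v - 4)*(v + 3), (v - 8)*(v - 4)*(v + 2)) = v - 4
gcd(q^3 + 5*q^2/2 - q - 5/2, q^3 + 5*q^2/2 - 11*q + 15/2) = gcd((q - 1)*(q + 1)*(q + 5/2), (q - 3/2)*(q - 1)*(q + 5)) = q - 1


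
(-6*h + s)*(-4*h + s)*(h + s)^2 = 24*h^4 + 38*h^3*s + 5*h^2*s^2 - 8*h*s^3 + s^4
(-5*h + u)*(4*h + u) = -20*h^2 - h*u + u^2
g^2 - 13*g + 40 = (g - 8)*(g - 5)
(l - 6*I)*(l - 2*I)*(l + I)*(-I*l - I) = -I*l^4 - 7*l^3 - I*l^3 - 7*l^2 + 4*I*l^2 - 12*l + 4*I*l - 12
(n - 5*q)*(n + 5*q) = n^2 - 25*q^2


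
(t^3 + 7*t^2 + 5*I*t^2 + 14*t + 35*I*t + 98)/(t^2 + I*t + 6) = (t^2 + 7*t*(1 + I) + 49*I)/(t + 3*I)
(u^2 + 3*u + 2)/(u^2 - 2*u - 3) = (u + 2)/(u - 3)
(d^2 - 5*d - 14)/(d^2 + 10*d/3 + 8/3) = 3*(d - 7)/(3*d + 4)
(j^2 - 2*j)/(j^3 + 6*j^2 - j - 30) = j/(j^2 + 8*j + 15)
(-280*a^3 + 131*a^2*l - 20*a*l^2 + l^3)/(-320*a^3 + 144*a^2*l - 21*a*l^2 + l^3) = (7*a - l)/(8*a - l)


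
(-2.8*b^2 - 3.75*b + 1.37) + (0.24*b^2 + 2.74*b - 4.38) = -2.56*b^2 - 1.01*b - 3.01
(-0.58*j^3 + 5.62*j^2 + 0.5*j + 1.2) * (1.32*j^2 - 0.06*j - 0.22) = -0.7656*j^5 + 7.4532*j^4 + 0.4504*j^3 + 0.3176*j^2 - 0.182*j - 0.264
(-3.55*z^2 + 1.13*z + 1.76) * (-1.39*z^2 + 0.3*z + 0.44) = 4.9345*z^4 - 2.6357*z^3 - 3.6694*z^2 + 1.0252*z + 0.7744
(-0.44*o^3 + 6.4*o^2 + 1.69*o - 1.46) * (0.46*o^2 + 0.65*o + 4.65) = -0.2024*o^5 + 2.658*o^4 + 2.8914*o^3 + 30.1869*o^2 + 6.9095*o - 6.789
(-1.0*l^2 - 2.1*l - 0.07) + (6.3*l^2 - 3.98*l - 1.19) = 5.3*l^2 - 6.08*l - 1.26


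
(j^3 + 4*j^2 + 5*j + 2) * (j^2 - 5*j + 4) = j^5 - j^4 - 11*j^3 - 7*j^2 + 10*j + 8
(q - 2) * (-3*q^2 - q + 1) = -3*q^3 + 5*q^2 + 3*q - 2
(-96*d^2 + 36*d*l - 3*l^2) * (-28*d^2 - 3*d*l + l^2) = 2688*d^4 - 720*d^3*l - 120*d^2*l^2 + 45*d*l^3 - 3*l^4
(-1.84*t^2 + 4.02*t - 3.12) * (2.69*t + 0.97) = -4.9496*t^3 + 9.029*t^2 - 4.4934*t - 3.0264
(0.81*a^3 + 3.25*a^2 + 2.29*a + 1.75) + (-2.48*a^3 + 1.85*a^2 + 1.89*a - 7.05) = -1.67*a^3 + 5.1*a^2 + 4.18*a - 5.3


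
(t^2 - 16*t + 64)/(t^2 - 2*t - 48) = (t - 8)/(t + 6)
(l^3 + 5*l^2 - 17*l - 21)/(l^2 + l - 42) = (l^2 - 2*l - 3)/(l - 6)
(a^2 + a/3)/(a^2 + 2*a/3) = (3*a + 1)/(3*a + 2)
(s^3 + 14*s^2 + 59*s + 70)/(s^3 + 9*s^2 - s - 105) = (s + 2)/(s - 3)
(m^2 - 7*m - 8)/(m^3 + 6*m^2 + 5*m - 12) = (m^2 - 7*m - 8)/(m^3 + 6*m^2 + 5*m - 12)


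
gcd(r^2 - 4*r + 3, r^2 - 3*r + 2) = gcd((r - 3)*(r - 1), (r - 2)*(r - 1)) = r - 1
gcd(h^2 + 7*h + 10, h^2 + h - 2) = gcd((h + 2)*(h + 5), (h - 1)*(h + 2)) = h + 2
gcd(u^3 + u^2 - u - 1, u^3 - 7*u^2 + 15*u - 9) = u - 1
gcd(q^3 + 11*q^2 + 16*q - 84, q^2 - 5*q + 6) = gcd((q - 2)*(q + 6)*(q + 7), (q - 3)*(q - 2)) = q - 2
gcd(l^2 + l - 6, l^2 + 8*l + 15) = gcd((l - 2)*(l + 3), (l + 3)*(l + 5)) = l + 3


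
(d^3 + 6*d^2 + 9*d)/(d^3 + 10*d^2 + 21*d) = (d + 3)/(d + 7)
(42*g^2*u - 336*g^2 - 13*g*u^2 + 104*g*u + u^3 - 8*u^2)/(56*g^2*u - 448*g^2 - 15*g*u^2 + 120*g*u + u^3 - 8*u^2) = (-6*g + u)/(-8*g + u)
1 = 1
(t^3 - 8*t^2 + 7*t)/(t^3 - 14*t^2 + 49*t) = (t - 1)/(t - 7)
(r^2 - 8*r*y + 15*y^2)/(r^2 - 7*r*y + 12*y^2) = (-r + 5*y)/(-r + 4*y)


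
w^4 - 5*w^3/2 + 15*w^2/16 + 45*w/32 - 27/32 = (w - 3/2)*(w - 1)*(w - 3/4)*(w + 3/4)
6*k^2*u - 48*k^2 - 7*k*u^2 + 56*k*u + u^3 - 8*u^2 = (-6*k + u)*(-k + u)*(u - 8)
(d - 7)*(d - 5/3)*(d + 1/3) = d^3 - 25*d^2/3 + 79*d/9 + 35/9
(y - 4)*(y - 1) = y^2 - 5*y + 4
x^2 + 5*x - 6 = (x - 1)*(x + 6)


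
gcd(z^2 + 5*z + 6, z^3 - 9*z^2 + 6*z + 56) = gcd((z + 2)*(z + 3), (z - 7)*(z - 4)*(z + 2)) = z + 2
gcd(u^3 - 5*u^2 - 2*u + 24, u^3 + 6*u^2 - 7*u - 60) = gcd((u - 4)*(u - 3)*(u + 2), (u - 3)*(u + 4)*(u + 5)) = u - 3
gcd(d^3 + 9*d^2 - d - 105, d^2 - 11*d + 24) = d - 3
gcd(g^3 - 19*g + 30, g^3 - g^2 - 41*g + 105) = g - 3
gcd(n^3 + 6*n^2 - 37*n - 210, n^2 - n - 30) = n^2 - n - 30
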